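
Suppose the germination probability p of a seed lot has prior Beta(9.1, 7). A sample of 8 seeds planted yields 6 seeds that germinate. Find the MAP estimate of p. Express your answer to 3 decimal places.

p̂_MAP = 0.638

Prior: Beta(9.1, 7).
Data: 6 successes in 8 trials. The binomial likelihood contributes p^6(1−p)^2, so the posterior is Beta(9.1+6, 7+2) = Beta(15.1, 9).
For Beta(a, b) with a, b > 1 the mode is (a−1)/(a+b−2) = 14.1/22.1 ≈ 0.638.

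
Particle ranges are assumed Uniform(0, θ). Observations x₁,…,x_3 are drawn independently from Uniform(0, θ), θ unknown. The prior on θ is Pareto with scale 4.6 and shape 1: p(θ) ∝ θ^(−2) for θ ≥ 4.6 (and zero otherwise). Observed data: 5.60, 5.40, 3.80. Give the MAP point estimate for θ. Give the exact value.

The Uniform(0, θ) likelihood is θ^(−n) for θ ≥ max(xᵢ), zero otherwise. Here max(xᵢ) = 5.60.
Posterior ∝ θ^(−2) · θ^(−3) = θ^(−5) on θ ≥ max(4.6, 5.60) = 5.60.
This density is strictly decreasing in θ, so the posterior mode lies at the lower boundary of the support.

θ̂_MAP = 5.60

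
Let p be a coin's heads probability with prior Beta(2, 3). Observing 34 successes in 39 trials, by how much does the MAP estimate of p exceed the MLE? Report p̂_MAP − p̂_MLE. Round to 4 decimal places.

Posterior is Beta(36, 8); MAP = (36−1)/(44−2) = 35/42 ≈ 0.83333.
MLE ignores the prior: p̂_MLE = k/n = 34/39 ≈ 0.87179.
Difference = 35/42 − 34/39 = -1/26 ≈ -0.0385.

MAP − MLE = -0.0385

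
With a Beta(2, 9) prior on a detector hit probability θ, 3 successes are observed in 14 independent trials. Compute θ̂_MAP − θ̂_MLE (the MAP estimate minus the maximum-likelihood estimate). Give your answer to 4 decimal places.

Posterior is Beta(5, 20); MAP = (5−1)/(25−2) = 4/23 ≈ 0.17391.
MLE ignores the prior: θ̂_MLE = k/n = 3/14 ≈ 0.21429.
Difference = 4/23 − 3/14 = -13/322 ≈ -0.0404.

MAP − MLE = -0.0404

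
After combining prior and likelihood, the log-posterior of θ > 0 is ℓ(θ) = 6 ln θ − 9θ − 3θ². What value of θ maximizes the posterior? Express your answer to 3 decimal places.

θ̂_MAP = 0.500

ℓ'(θ) = 6/θ − 9 − 6θ. Setting this to zero and multiplying by θ: 6θ² + 9θ − 6 = 0.
θ = (−9 + √(9² + 4·6·6)) / (2·6) = (−9 + √225) / 12 = (−9 + 15)/12 = 1/2.
ℓ''(θ) = −6/θ² − 6 < 0, confirming a maximum.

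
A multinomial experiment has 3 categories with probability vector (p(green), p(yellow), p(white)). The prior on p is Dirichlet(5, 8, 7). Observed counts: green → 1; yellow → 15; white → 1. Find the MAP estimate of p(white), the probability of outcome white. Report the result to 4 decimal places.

The posterior is Dirichlet(αᵢ + nᵢ) = Dirichlet(6, 23, 8).
For a Dirichlet(a₁,…,a_K) with all aᵢ > 1, the mode has j-th component (aⱼ − 1)/(Σaᵢ − K).
Here Σaᵢ = 37 and K = 3, so p(white) = (8 − 1)/(37 − 3) = 7/34 ≈ 0.2059.

MAP estimate of p(white) = 0.2059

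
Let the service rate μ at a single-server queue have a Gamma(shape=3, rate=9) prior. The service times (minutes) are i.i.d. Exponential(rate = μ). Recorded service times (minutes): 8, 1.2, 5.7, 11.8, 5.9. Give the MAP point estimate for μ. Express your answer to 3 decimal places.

μ̂_MAP = 0.168

The Exponential(rate=μ) likelihood is ∝ μ^n e^(−μΣtᵢ). Here n = 5 and Σtᵢ = 8 + 1.2 + 5.7 + 11.8 + 5.9 = 32.6.
Posterior ∝ μ^2e^(−9μ) · μ^5e^(−32.6μ) = μ^7e^(−41.6μ), i.e. Gamma(8, 41.6).
Mode = (a−1)/b = 7/41.6 ≈ 0.168.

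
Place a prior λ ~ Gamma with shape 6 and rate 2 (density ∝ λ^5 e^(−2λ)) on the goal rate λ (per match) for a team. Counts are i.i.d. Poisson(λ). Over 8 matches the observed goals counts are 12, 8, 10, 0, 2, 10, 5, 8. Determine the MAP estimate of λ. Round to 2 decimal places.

Σxᵢ = 12+8+10+0+2+10+5+8 = 55, with n = 8.
Posterior ∝ λ^5e^(−2λ) · λ^55e^(−8λ) = λ^60e^(−10λ), i.e. Gamma(shape=61, rate=10).
The mode of a Gamma(a, b) with a ≥ 1 (shape–rate) is (a−1)/b = 60/10 ≈ 6.00.

λ̂_MAP = 6.00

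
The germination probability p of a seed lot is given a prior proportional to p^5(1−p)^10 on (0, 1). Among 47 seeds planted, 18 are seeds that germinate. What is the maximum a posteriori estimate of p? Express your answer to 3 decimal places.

p̂_MAP = 0.371

The prior density ∝ p^5(1−p)^10 is the kernel of Beta(6, 11).
Data: 18 successes in 47 trials. The binomial likelihood contributes p^18(1−p)^29, so the posterior is Beta(6+18, 11+29) = Beta(24, 40).
For Beta(a, b) with a, b > 1 the mode is (a−1)/(a+b−2) = 23/62 ≈ 0.371.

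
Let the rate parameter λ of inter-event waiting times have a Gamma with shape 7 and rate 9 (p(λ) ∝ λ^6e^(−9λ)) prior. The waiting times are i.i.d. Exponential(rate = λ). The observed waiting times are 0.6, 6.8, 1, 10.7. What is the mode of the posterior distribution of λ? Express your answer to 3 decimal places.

The Exponential(rate=λ) likelihood is ∝ λ^n e^(−λΣtᵢ). Here n = 4 and Σtᵢ = 0.6 + 6.8 + 1 + 10.7 = 19.1.
Posterior ∝ λ^6e^(−9λ) · λ^4e^(−19.1λ) = λ^10e^(−28.1λ), i.e. Gamma(11, 28.1).
Mode = (a−1)/b = 10/28.1 ≈ 0.356.

λ̂_MAP = 0.356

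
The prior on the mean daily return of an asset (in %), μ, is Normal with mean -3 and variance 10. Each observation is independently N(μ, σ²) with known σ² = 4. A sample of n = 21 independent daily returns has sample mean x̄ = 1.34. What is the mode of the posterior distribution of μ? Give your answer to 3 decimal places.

n = 21, x̄ = 1.34.
For a Normal prior and Normal likelihood with known variance, the posterior is Normal; its mode equals its mean, the precision-weighted average.
Prior precision 1/σ₀² = 1/10 = 0.1; data precision n/σ² = 21/4 = 5.25.
μ̂ = (0.1·(-3) + 5.25·1.34) / (0.1 + 5.25) = 6.735/5.35 = 1347/1070 ≈ 1.259.

μ̂_MAP = 1.259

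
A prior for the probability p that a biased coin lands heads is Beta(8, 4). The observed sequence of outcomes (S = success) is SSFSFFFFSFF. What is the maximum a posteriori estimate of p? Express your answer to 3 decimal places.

p̂_MAP = 0.524

Prior: Beta(8, 4).
Data: 4 successes in 11 trials (from the sequence). The binomial likelihood contributes p^4(1−p)^7, so the posterior is Beta(8+4, 4+7) = Beta(12, 11).
For Beta(a, b) with a, b > 1 the mode is (a−1)/(a+b−2) = 11/21 ≈ 0.524.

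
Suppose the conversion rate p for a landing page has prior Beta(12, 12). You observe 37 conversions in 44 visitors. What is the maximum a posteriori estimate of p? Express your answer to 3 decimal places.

Prior: Beta(12, 12).
Data: 37 successes in 44 trials. The binomial likelihood contributes p^37(1−p)^7, so the posterior is Beta(12+37, 12+7) = Beta(49, 19).
For Beta(a, b) with a, b > 1 the mode is (a−1)/(a+b−2) = 48/66 ≈ 0.727.

p̂_MAP = 0.727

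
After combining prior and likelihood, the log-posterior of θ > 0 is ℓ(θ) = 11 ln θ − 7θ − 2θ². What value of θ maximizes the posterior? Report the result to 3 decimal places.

ℓ'(θ) = 11/θ − 7 − 4θ. Setting this to zero and multiplying by θ: 4θ² + 7θ − 11 = 0.
θ = (−7 + √(7² + 4·4·11)) / (2·4) = (−7 + √225) / 8 = (−7 + 15)/8 = 1.
ℓ''(θ) = −11/θ² − 4 < 0, confirming a maximum.

θ̂_MAP = 1.000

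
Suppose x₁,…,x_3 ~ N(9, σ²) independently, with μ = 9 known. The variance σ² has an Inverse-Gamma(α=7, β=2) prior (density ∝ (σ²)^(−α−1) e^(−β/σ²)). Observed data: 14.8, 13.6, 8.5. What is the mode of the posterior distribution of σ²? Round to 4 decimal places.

Sum of squared deviations about the known mean: SS = (14.8−9)² + (13.6−9)² + (8.5−9)² = 55.05.
The Normal likelihood contributes (σ²)^(−n/2) exp(−SS/(2σ²)), so the posterior is Inverse-Gamma(α + n/2, β + SS/2) = Inverse-Gamma(8.5, 29.525).
The mode of Inverse-Gamma(a, b) is b/(a+1) = 29.525/9.5 ≈ 3.1079.

σ̂²_MAP = 3.1079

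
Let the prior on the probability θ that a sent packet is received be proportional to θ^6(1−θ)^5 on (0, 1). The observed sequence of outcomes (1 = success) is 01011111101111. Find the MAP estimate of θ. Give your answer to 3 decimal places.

θ̂_MAP = 0.680

The prior density ∝ θ^6(1−θ)^5 is the kernel of Beta(7, 6).
Data: 11 successes in 14 trials (from the sequence). The binomial likelihood contributes θ^11(1−θ)^3, so the posterior is Beta(7+11, 6+3) = Beta(18, 9).
For Beta(a, b) with a, b > 1 the mode is (a−1)/(a+b−2) = 17/25 ≈ 0.680.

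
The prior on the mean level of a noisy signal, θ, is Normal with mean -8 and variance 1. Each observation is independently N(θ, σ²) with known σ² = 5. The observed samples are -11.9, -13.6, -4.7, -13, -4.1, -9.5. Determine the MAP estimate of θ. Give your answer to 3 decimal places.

n = 6; x̄ = ((-11.9) + (-13.6) + (-4.7) + (-13) + (-4.1) + (-9.5))/6 = -56.8/6 = -142/15 ≈ -9.4667.
For a Normal prior and Normal likelihood with known variance, the posterior is Normal; its mode equals its mean, the precision-weighted average.
Prior precision 1/σ₀² = 1/1 = 1; data precision n/σ² = 6/5 = 1.2.
θ̂ = (1·(-8) + 1.2·(-142/15)) / (1 + 1.2) = (-19.36)/2.2 = -8.800.

θ̂_MAP = -8.800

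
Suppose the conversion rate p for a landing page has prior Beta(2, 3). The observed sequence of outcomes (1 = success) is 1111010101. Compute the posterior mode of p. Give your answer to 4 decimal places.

Prior: Beta(2, 3).
Data: 7 successes in 10 trials (from the sequence). The binomial likelihood contributes p^7(1−p)^3, so the posterior is Beta(2+7, 3+3) = Beta(9, 6).
For Beta(a, b) with a, b > 1 the mode is (a−1)/(a+b−2) = 8/13 ≈ 0.6154.

p̂_MAP = 0.6154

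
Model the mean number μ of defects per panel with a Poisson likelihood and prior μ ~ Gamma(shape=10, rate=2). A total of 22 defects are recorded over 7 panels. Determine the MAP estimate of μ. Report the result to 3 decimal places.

μ̂_MAP = 3.444

Σxᵢ = 22, n = 7.
Posterior ∝ μ^9e^(−2μ) · μ^22e^(−7μ) = μ^31e^(−9μ), i.e. Gamma(shape=32, rate=9).
The mode of a Gamma(a, b) with a ≥ 1 (shape–rate) is (a−1)/b = 31/9 ≈ 3.444.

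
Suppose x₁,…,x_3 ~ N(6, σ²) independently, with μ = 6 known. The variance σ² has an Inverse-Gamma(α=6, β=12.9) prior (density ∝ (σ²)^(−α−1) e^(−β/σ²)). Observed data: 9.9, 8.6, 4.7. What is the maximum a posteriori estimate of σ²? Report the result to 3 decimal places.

Sum of squared deviations about the known mean: SS = (9.9−6)² + (8.6−6)² + (4.7−6)² = 23.66.
The Normal likelihood contributes (σ²)^(−n/2) exp(−SS/(2σ²)), so the posterior is Inverse-Gamma(α + n/2, β + SS/2) = Inverse-Gamma(7.5, 24.73).
The mode of Inverse-Gamma(a, b) is b/(a+1) = 24.73/8.5 ≈ 2.909.

σ̂²_MAP = 2.909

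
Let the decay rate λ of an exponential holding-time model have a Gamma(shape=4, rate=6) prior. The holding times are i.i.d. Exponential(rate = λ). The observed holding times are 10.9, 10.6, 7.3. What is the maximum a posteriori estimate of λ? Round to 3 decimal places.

λ̂_MAP = 0.172

The Exponential(rate=λ) likelihood is ∝ λ^n e^(−λΣtᵢ). Here n = 3 and Σtᵢ = 10.9 + 10.6 + 7.3 = 28.8.
Posterior ∝ λ^3e^(−6λ) · λ^3e^(−28.8λ) = λ^6e^(−34.8λ), i.e. Gamma(7, 34.8).
Mode = (a−1)/b = 6/34.8 ≈ 0.172.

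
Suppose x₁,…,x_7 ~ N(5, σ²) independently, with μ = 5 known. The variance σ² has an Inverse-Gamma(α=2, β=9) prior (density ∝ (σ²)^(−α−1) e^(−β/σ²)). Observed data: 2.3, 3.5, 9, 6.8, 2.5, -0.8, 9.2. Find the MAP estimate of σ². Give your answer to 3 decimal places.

Sum of squared deviations about the known mean: SS = (2.3−5)² + (3.5−5)² + (9−5)² + (6.8−5)² + (2.5−5)² + (-0.8−5)² + (9.2−5)² = 86.31.
The Normal likelihood contributes (σ²)^(−n/2) exp(−SS/(2σ²)), so the posterior is Inverse-Gamma(α + n/2, β + SS/2) = Inverse-Gamma(5.5, 52.155).
The mode of Inverse-Gamma(a, b) is b/(a+1) = 52.155/6.5 ≈ 8.024.

σ̂²_MAP = 8.024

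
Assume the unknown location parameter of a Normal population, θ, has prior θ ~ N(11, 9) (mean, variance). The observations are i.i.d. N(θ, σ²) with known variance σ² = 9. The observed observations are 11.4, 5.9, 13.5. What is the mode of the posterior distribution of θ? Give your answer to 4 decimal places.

θ̂_MAP = 10.4500

n = 3; x̄ = (11.4 + 5.9 + 13.5)/3 = 30.8/3 = 154/15 ≈ 10.2667.
For a Normal prior and Normal likelihood with known variance, the posterior is Normal; its mode equals its mean, the precision-weighted average.
Prior precision 1/σ₀² = 1/9; data precision n/σ² = 3/9 = 1/3.
θ̂ = ((1/9)·11 + (1/3)·(154/15)) / (1/9 + 1/3) = (209/45)/(4/9) = 10.4500.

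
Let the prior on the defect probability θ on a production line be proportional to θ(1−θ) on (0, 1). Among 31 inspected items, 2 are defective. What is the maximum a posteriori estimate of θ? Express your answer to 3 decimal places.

θ̂_MAP = 0.091

The prior density ∝ θ(1−θ)^1 is the kernel of Beta(2, 2).
Data: 2 successes in 31 trials. The binomial likelihood contributes θ^2(1−θ)^29, so the posterior is Beta(2+2, 2+29) = Beta(4, 31).
For Beta(a, b) with a, b > 1 the mode is (a−1)/(a+b−2) = 3/33 ≈ 0.091.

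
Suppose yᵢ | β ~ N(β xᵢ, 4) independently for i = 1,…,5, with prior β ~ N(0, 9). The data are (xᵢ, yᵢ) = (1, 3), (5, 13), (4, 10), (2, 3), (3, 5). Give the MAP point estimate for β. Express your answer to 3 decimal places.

β̂_MAP = 2.327

log p(β | y) = −Σ(yᵢ − βxᵢ)²/(2·4) − β²/(2·9) + const.
Setting the derivative to zero: Σxᵢ(yᵢ − βxᵢ)/4 − β/9 = 0, so β = Σxᵢyᵢ / (Σxᵢ² + σ²/τ²).
Σxᵢyᵢ = 1·3 + 5·13 + 4·10 + 2·3 + 3·5 = 129; Σxᵢ² = 55; σ²/τ² = 4/9.
β̂_MAP = 129 / (55 + 4/9) = 129/(499/9) = 1161/499 ≈ 2.327.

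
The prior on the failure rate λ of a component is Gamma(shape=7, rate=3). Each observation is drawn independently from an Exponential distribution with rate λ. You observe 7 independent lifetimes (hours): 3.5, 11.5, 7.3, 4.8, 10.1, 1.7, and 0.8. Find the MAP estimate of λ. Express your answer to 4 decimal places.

The Exponential(rate=λ) likelihood is ∝ λ^n e^(−λΣtᵢ). Here n = 7 and Σtᵢ = 3.5 + 11.5 + 7.3 + 4.8 + 10.1 + 1.7 + 0.8 = 39.7.
Posterior ∝ λ^6e^(−3λ) · λ^7e^(−39.7λ) = λ^13e^(−42.7λ), i.e. Gamma(14, 42.7).
Mode = (a−1)/b = 13/42.7 ≈ 0.3044.

λ̂_MAP = 0.3044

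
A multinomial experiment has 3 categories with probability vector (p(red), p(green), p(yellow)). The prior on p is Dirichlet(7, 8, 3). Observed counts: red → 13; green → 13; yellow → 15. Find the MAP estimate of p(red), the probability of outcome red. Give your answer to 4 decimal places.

The posterior is Dirichlet(αᵢ + nᵢ) = Dirichlet(20, 21, 18).
For a Dirichlet(a₁,…,a_K) with all aᵢ > 1, the mode has j-th component (aⱼ − 1)/(Σaᵢ − K).
Here Σaᵢ = 59 and K = 3, so p(red) = (20 − 1)/(59 − 3) = 19/56 ≈ 0.3393.

MAP estimate of p(red) = 0.3393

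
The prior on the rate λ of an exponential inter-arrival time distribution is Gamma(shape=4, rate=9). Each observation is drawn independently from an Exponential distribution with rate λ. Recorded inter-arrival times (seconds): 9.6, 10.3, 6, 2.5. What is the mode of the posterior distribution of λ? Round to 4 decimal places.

The Exponential(rate=λ) likelihood is ∝ λ^n e^(−λΣtᵢ). Here n = 4 and Σtᵢ = 9.6 + 10.3 + 6 + 2.5 = 28.4.
Posterior ∝ λ^3e^(−9λ) · λ^4e^(−28.4λ) = λ^7e^(−37.4λ), i.e. Gamma(8, 37.4).
Mode = (a−1)/b = 7/37.4 ≈ 0.1872.

λ̂_MAP = 0.1872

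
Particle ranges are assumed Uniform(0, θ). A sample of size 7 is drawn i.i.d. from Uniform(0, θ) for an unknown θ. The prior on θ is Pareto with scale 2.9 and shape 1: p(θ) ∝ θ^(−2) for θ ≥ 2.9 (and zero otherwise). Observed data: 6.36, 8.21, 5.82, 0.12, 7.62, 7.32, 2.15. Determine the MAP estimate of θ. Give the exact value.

θ̂_MAP = 8.21

The Uniform(0, θ) likelihood is θ^(−n) for θ ≥ max(xᵢ), zero otherwise. Here max(xᵢ) = 8.21.
Posterior ∝ θ^(−2) · θ^(−7) = θ^(−9) on θ ≥ max(2.9, 8.21) = 8.21.
This density is strictly decreasing in θ, so the posterior mode lies at the lower boundary of the support.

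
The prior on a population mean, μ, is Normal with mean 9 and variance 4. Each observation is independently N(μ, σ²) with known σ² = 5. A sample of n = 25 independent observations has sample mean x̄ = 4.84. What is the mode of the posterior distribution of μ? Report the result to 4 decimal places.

μ̂_MAP = 5.0381

n = 25, x̄ = 4.84.
For a Normal prior and Normal likelihood with known variance, the posterior is Normal; its mode equals its mean, the precision-weighted average.
Prior precision 1/σ₀² = 1/4 = 0.25; data precision n/σ² = 25/5 = 5.
μ̂ = (0.25·9 + 5·4.84) / (0.25 + 5) = 26.45/5.25 = 529/105 ≈ 5.0381.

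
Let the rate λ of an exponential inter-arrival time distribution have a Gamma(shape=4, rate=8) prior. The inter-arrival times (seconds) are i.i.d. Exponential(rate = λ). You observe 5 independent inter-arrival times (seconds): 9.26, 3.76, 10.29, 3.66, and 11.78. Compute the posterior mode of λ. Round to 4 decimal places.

λ̂_MAP = 0.1711

The Exponential(rate=λ) likelihood is ∝ λ^n e^(−λΣtᵢ). Here n = 5 and Σtᵢ = 9.26 + 3.76 + 10.29 + 3.66 + 11.78 = 38.75.
Posterior ∝ λ^3e^(−8λ) · λ^5e^(−38.75λ) = λ^8e^(−46.75λ), i.e. Gamma(9, 46.75).
Mode = (a−1)/b = 8/46.75 ≈ 0.1711.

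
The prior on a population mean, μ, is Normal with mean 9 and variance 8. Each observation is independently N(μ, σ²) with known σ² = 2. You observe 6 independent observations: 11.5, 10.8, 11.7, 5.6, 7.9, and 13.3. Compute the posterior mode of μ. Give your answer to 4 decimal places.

n = 6; x̄ = (11.5 + 10.8 + 11.7 + 5.6 + 7.9 + 13.3)/6 = 60.8/6 = 152/15 ≈ 10.1333.
For a Normal prior and Normal likelihood with known variance, the posterior is Normal; its mode equals its mean, the precision-weighted average.
Prior precision 1/σ₀² = 1/8 = 0.125; data precision n/σ² = 6/2 = 3.
μ̂ = (0.125·9 + 3·(152/15)) / (0.125 + 3) = 31.525/3.125 = 10.0880.

μ̂_MAP = 10.0880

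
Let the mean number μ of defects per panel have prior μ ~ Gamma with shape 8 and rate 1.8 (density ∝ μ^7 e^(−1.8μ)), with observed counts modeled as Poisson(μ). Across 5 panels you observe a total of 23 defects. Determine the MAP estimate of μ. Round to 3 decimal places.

μ̂_MAP = 4.412

Σxᵢ = 23, n = 5.
Posterior ∝ μ^7e^(−1.8μ) · μ^23e^(−5μ) = μ^30e^(−6.8μ), i.e. Gamma(shape=31, rate=6.8).
The mode of a Gamma(a, b) with a ≥ 1 (shape–rate) is (a−1)/b = 30/6.8 ≈ 4.412.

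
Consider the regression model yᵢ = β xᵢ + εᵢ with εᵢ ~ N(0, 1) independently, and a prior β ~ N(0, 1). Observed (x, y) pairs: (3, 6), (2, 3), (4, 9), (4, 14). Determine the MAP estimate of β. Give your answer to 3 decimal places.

β̂_MAP = 2.522

log p(β | y) = −Σ(yᵢ − βxᵢ)²/(2·1) − β²/(2·1) + const.
Setting the derivative to zero: Σxᵢ(yᵢ − βxᵢ)/1 − β/1 = 0, so β = Σxᵢyᵢ / (Σxᵢ² + σ²/τ²).
Σxᵢyᵢ = 3·6 + 2·3 + 4·9 + 4·14 = 116; Σxᵢ² = 45; σ²/τ² = 1.
β̂_MAP = 116 / (45 + 1) = 116/46 ≈ 2.522.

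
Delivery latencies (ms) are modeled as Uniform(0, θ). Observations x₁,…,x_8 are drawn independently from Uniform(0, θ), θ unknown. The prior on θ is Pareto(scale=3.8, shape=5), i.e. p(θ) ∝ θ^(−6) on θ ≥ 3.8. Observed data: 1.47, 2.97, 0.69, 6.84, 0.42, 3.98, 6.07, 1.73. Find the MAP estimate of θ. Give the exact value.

The Uniform(0, θ) likelihood is θ^(−n) for θ ≥ max(xᵢ), zero otherwise. Here max(xᵢ) = 6.84.
Posterior ∝ θ^(−6) · θ^(−8) = θ^(−14) on θ ≥ max(3.8, 6.84) = 6.84.
This density is strictly decreasing in θ, so the posterior mode lies at the lower boundary of the support.

θ̂_MAP = 6.84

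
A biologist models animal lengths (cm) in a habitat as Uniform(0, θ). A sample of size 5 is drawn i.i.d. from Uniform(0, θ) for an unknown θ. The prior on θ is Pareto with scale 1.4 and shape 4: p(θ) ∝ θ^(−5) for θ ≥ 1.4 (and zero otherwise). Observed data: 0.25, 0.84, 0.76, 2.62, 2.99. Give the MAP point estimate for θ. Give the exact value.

The Uniform(0, θ) likelihood is θ^(−n) for θ ≥ max(xᵢ), zero otherwise. Here max(xᵢ) = 2.99.
Posterior ∝ θ^(−5) · θ^(−5) = θ^(−10) on θ ≥ max(1.4, 2.99) = 2.99.
This density is strictly decreasing in θ, so the posterior mode lies at the lower boundary of the support.

θ̂_MAP = 2.99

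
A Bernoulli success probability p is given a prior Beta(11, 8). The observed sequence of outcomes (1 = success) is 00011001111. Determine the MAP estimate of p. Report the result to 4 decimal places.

Prior: Beta(11, 8).
Data: 6 successes in 11 trials (from the sequence). The binomial likelihood contributes p^6(1−p)^5, so the posterior is Beta(11+6, 8+5) = Beta(17, 13).
For Beta(a, b) with a, b > 1 the mode is (a−1)/(a+b−2) = 16/28 ≈ 0.5714.

p̂_MAP = 0.5714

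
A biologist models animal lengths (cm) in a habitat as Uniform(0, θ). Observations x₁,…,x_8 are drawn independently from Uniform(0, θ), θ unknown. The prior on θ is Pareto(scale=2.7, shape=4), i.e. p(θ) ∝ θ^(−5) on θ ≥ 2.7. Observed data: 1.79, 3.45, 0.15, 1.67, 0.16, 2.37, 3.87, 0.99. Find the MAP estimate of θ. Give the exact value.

θ̂_MAP = 3.87

The Uniform(0, θ) likelihood is θ^(−n) for θ ≥ max(xᵢ), zero otherwise. Here max(xᵢ) = 3.87.
Posterior ∝ θ^(−5) · θ^(−8) = θ^(−13) on θ ≥ max(2.7, 3.87) = 3.87.
This density is strictly decreasing in θ, so the posterior mode lies at the lower boundary of the support.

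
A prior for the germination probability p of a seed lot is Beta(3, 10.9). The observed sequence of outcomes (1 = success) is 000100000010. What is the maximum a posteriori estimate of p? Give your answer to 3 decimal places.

Prior: Beta(3, 10.9).
Data: 2 successes in 12 trials (from the sequence). The binomial likelihood contributes p^2(1−p)^10, so the posterior is Beta(3+2, 10.9+10) = Beta(5, 20.9).
For Beta(a, b) with a, b > 1 the mode is (a−1)/(a+b−2) = 4/23.9 ≈ 0.167.

p̂_MAP = 0.167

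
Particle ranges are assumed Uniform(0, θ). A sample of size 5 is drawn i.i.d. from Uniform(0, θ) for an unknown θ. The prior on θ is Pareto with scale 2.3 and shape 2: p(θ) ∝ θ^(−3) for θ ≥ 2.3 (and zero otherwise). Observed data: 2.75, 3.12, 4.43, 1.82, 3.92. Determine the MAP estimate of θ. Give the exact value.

The Uniform(0, θ) likelihood is θ^(−n) for θ ≥ max(xᵢ), zero otherwise. Here max(xᵢ) = 4.43.
Posterior ∝ θ^(−3) · θ^(−5) = θ^(−8) on θ ≥ max(2.3, 4.43) = 4.43.
This density is strictly decreasing in θ, so the posterior mode lies at the lower boundary of the support.

θ̂_MAP = 4.43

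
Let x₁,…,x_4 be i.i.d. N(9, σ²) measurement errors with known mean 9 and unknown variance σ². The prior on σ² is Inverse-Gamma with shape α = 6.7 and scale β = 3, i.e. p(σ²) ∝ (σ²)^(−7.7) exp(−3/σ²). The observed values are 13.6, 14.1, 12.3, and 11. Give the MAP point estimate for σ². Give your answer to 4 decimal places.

σ̂²_MAP = 3.5082

Sum of squared deviations about the known mean: SS = (13.6−9)² + (14.1−9)² + (12.3−9)² + (11−9)² = 62.06.
The Normal likelihood contributes (σ²)^(−n/2) exp(−SS/(2σ²)), so the posterior is Inverse-Gamma(α + n/2, β + SS/2) = Inverse-Gamma(8.7, 34.03).
The mode of Inverse-Gamma(a, b) is b/(a+1) = 34.03/9.7 ≈ 3.5082.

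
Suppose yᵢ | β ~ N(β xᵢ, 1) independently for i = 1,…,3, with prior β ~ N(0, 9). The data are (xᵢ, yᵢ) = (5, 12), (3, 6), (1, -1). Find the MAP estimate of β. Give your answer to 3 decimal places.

log p(β | y) = −Σ(yᵢ − βxᵢ)²/(2·1) − β²/(2·9) + const.
Setting the derivative to zero: Σxᵢ(yᵢ − βxᵢ)/1 − β/9 = 0, so β = Σxᵢyᵢ / (Σxᵢ² + σ²/τ²).
Σxᵢyᵢ = 5·12 + 3·6 + 1·(-1) = 77; Σxᵢ² = 35; σ²/τ² = 1/9.
β̂_MAP = 77 / (35 + 1/9) = 77/(316/9) = 693/316 ≈ 2.193.

β̂_MAP = 2.193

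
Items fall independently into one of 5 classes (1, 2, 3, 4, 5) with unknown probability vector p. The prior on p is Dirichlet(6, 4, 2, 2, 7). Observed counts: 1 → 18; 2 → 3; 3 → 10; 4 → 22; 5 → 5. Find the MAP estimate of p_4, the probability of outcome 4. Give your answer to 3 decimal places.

The posterior is Dirichlet(αᵢ + nᵢ) = Dirichlet(24, 7, 12, 24, 12).
For a Dirichlet(a₁,…,a_K) with all aᵢ > 1, the mode has j-th component (aⱼ − 1)/(Σaᵢ − K).
Here Σaᵢ = 79 and K = 5, so p_4 = (24 − 1)/(79 − 5) = 23/74 ≈ 0.311.

MAP estimate: 0.311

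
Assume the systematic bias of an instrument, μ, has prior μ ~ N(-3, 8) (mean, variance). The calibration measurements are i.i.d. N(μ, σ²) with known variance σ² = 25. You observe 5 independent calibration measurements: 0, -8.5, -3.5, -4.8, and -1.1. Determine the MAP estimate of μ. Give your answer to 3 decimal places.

μ̂_MAP = -3.357

n = 5; x̄ = (0 + (-8.5) + (-3.5) + (-4.8) + (-1.1))/5 = -17.9/5 = -3.58.
For a Normal prior and Normal likelihood with known variance, the posterior is Normal; its mode equals its mean, the precision-weighted average.
Prior precision 1/σ₀² = 1/8 = 0.125; data precision n/σ² = 5/25 = 0.2.
μ̂ = (0.125·(-3) + 0.2·(-3.58)) / (0.125 + 0.2) = (-1.091)/0.325 = -1091/325 ≈ -3.357.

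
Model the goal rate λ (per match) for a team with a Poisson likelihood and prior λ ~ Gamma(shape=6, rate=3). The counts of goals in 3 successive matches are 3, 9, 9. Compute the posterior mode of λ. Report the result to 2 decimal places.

Σxᵢ = 3+9+9 = 21, with n = 3.
Posterior ∝ λ^5e^(−3λ) · λ^21e^(−3λ) = λ^26e^(−6λ), i.e. Gamma(shape=27, rate=6).
The mode of a Gamma(a, b) with a ≥ 1 (shape–rate) is (a−1)/b = 26/6 ≈ 4.33.

λ̂_MAP = 4.33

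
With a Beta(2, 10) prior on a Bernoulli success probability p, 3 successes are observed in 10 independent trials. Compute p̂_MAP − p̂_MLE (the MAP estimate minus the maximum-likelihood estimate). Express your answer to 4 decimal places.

Posterior is Beta(5, 17); MAP = (5−1)/(22−2) = 4/20 ≈ 0.20000.
MLE ignores the prior: p̂_MLE = k/n = 3/10 ≈ 0.30000.
Difference = 4/20 − 3/10 = -1/10 ≈ -0.1000.

MAP − MLE = -0.1000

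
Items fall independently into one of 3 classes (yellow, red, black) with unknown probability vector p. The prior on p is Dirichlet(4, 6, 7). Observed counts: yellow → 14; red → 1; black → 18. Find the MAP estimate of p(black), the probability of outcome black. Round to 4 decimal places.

MAP estimate of p(black) = 0.5106

The posterior is Dirichlet(αᵢ + nᵢ) = Dirichlet(18, 7, 25).
For a Dirichlet(a₁,…,a_K) with all aᵢ > 1, the mode has j-th component (aⱼ − 1)/(Σaᵢ − K).
Here Σaᵢ = 50 and K = 3, so p(black) = (25 − 1)/(50 − 3) = 24/47 ≈ 0.5106.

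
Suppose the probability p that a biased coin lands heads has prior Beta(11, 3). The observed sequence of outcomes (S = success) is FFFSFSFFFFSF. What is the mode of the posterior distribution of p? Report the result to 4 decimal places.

Prior: Beta(11, 3).
Data: 3 successes in 12 trials (from the sequence). The binomial likelihood contributes p^3(1−p)^9, so the posterior is Beta(11+3, 3+9) = Beta(14, 12).
For Beta(a, b) with a, b > 1 the mode is (a−1)/(a+b−2) = 13/24 ≈ 0.5417.

p̂_MAP = 0.5417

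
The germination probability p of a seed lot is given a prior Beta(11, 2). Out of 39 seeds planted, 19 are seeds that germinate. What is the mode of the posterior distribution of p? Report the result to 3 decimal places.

Prior: Beta(11, 2).
Data: 19 successes in 39 trials. The binomial likelihood contributes p^19(1−p)^20, so the posterior is Beta(11+19, 2+20) = Beta(30, 22).
For Beta(a, b) with a, b > 1 the mode is (a−1)/(a+b−2) = 29/50 ≈ 0.580.

p̂_MAP = 0.580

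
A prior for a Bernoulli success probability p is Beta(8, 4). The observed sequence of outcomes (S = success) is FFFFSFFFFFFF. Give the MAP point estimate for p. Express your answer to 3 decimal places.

Prior: Beta(8, 4).
Data: 1 success in 12 trials (from the sequence). The binomial likelihood contributes p(1−p)^11, so the posterior is Beta(8+1, 4+11) = Beta(9, 15).
For Beta(a, b) with a, b > 1 the mode is (a−1)/(a+b−2) = 8/22 ≈ 0.364.

p̂_MAP = 0.364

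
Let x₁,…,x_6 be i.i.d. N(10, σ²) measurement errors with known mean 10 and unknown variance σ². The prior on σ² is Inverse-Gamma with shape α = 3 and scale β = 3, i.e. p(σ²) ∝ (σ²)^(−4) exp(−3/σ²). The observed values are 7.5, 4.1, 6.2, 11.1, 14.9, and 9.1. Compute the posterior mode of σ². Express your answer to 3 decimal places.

σ̂²_MAP = 6.252

Sum of squared deviations about the known mean: SS = (7.5−10)² + (4.1−10)² + (6.2−10)² + (11.1−10)² + (14.9−10)² + (9.1−10)² = 81.53.
The Normal likelihood contributes (σ²)^(−n/2) exp(−SS/(2σ²)), so the posterior is Inverse-Gamma(α + n/2, β + SS/2) = Inverse-Gamma(6, 43.765).
The mode of Inverse-Gamma(a, b) is b/(a+1) = 43.765/7 ≈ 6.252.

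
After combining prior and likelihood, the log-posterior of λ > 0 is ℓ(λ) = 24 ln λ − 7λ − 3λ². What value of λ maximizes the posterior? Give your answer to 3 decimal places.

λ̂_MAP = 1.500

ℓ'(λ) = 24/λ − 7 − 6λ. Setting this to zero and multiplying by λ: 6λ² + 7λ − 24 = 0.
λ = (−7 + √(7² + 4·6·24)) / (2·6) = (−7 + √625) / 12 = (−7 + 25)/12 = 3/2.
ℓ''(λ) = −24/λ² − 6 < 0, confirming a maximum.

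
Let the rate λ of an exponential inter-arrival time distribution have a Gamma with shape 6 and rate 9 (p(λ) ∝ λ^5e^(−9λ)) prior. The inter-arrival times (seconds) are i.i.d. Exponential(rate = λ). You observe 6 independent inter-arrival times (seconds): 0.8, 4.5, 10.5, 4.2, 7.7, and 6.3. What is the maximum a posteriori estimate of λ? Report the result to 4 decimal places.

λ̂_MAP = 0.2558

The Exponential(rate=λ) likelihood is ∝ λ^n e^(−λΣtᵢ). Here n = 6 and Σtᵢ = 0.8 + 4.5 + 10.5 + 4.2 + 7.7 + 6.3 = 34.
Posterior ∝ λ^5e^(−9λ) · λ^6e^(−34λ) = λ^11e^(−43λ), i.e. Gamma(12, 43).
Mode = (a−1)/b = 11/43 ≈ 0.2558.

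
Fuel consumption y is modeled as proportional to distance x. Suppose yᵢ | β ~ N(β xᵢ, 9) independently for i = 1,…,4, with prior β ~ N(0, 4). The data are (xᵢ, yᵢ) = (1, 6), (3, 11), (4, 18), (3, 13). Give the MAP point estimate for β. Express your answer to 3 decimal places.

β̂_MAP = 4.027

log p(β | y) = −Σ(yᵢ − βxᵢ)²/(2·9) − β²/(2·4) + const.
Setting the derivative to zero: Σxᵢ(yᵢ − βxᵢ)/9 − β/4 = 0, so β = Σxᵢyᵢ / (Σxᵢ² + σ²/τ²).
Σxᵢyᵢ = 1·6 + 3·11 + 4·18 + 3·13 = 150; Σxᵢ² = 35; σ²/τ² = 2.25.
β̂_MAP = 150 / (35 + 2.25) = 150/37.25 ≈ 4.027.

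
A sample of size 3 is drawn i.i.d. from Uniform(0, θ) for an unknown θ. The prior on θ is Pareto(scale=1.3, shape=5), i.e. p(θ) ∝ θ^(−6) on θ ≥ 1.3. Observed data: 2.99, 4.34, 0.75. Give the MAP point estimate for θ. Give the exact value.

θ̂_MAP = 4.34

The Uniform(0, θ) likelihood is θ^(−n) for θ ≥ max(xᵢ), zero otherwise. Here max(xᵢ) = 4.34.
Posterior ∝ θ^(−6) · θ^(−3) = θ^(−9) on θ ≥ max(1.3, 4.34) = 4.34.
This density is strictly decreasing in θ, so the posterior mode lies at the lower boundary of the support.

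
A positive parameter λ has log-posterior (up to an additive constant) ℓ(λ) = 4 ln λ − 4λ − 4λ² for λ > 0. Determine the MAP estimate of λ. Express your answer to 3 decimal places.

ℓ'(λ) = 4/λ − 4 − 8λ. Setting this to zero and multiplying by λ: 8λ² + 4λ − 4 = 0.
λ = (−4 + √(4² + 4·8·4)) / (2·8) = (−4 + √144) / 16 = (−4 + 12)/16 = 1/2.
ℓ''(λ) = −4/λ² − 8 < 0, confirming a maximum.

λ̂_MAP = 0.500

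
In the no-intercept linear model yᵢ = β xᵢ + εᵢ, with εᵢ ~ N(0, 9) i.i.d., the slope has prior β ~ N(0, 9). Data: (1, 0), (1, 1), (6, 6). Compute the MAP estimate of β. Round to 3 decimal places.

log p(β | y) = −Σ(yᵢ − βxᵢ)²/(2·9) − β²/(2·9) + const.
Setting the derivative to zero: Σxᵢ(yᵢ − βxᵢ)/9 − β/9 = 0, so β = Σxᵢyᵢ / (Σxᵢ² + σ²/τ²).
Σxᵢyᵢ = 1·0 + 1·1 + 6·6 = 37; Σxᵢ² = 38; σ²/τ² = 1.
β̂_MAP = 37 / (38 + 1) = 37/39 ≈ 0.949.

β̂_MAP = 0.949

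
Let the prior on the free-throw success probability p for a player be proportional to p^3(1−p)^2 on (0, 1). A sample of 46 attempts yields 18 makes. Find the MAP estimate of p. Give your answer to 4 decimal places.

The prior density ∝ p^3(1−p)^2 is the kernel of Beta(4, 3).
Data: 18 successes in 46 trials. The binomial likelihood contributes p^18(1−p)^28, so the posterior is Beta(4+18, 3+28) = Beta(22, 31).
For Beta(a, b) with a, b > 1 the mode is (a−1)/(a+b−2) = 21/51 ≈ 0.4118.

p̂_MAP = 0.4118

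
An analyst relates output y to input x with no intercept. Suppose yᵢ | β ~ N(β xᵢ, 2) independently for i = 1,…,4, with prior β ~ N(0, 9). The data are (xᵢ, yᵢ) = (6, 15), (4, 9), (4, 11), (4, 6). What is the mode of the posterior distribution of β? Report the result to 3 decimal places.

log p(β | y) = −Σ(yᵢ − βxᵢ)²/(2·2) − β²/(2·9) + const.
Setting the derivative to zero: Σxᵢ(yᵢ − βxᵢ)/2 − β/9 = 0, so β = Σxᵢyᵢ / (Σxᵢ² + σ²/τ²).
Σxᵢyᵢ = 6·15 + 4·9 + 4·11 + 4·6 = 194; Σxᵢ² = 84; σ²/τ² = 2/9.
β̂_MAP = 194 / (84 + 2/9) = 194/(758/9) = 873/379 ≈ 2.303.

β̂_MAP = 2.303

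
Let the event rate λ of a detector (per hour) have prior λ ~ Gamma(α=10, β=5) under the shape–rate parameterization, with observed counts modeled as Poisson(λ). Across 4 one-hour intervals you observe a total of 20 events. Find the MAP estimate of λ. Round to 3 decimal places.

Σxᵢ = 20, n = 4.
Posterior ∝ λ^9e^(−5λ) · λ^20e^(−4λ) = λ^29e^(−9λ), i.e. Gamma(shape=30, rate=9).
The mode of a Gamma(a, b) with a ≥ 1 (shape–rate) is (a−1)/b = 29/9 ≈ 3.222.

λ̂_MAP = 3.222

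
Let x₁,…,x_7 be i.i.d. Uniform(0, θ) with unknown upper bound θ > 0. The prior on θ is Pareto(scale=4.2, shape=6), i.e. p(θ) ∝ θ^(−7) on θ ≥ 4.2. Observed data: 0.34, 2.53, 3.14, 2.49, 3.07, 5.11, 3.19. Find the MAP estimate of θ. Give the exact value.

θ̂_MAP = 5.11

The Uniform(0, θ) likelihood is θ^(−n) for θ ≥ max(xᵢ), zero otherwise. Here max(xᵢ) = 5.11.
Posterior ∝ θ^(−7) · θ^(−7) = θ^(−14) on θ ≥ max(4.2, 5.11) = 5.11.
This density is strictly decreasing in θ, so the posterior mode lies at the lower boundary of the support.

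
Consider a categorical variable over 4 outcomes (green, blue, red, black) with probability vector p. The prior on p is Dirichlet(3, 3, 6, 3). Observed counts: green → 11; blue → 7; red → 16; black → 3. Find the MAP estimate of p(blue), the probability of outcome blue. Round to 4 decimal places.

The posterior is Dirichlet(αᵢ + nᵢ) = Dirichlet(14, 10, 22, 6).
For a Dirichlet(a₁,…,a_K) with all aᵢ > 1, the mode has j-th component (aⱼ − 1)/(Σaᵢ − K).
Here Σaᵢ = 52 and K = 4, so p(blue) = (10 − 1)/(52 − 4) = 9/48 ≈ 0.1875.

MAP estimate of p(blue) = 0.1875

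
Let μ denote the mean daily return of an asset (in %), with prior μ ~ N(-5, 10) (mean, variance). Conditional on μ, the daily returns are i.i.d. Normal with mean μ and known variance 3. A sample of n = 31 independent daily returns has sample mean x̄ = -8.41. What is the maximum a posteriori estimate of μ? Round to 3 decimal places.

n = 31, x̄ = -8.41.
For a Normal prior and Normal likelihood with known variance, the posterior is Normal; its mode equals its mean, the precision-weighted average.
Prior precision 1/σ₀² = 1/10 = 0.1; data precision n/σ² = 31/3.
μ̂ = (0.1·(-5) + (31/3)·(-8.41)) / (0.1 + 31/3) = (-26221/300)/(313/30) = -26221/3130 ≈ -8.377.

μ̂_MAP = -8.377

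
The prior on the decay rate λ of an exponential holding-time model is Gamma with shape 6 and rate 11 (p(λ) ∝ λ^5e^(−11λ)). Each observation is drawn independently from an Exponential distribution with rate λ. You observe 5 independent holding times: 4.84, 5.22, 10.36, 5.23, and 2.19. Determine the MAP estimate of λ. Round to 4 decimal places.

The Exponential(rate=λ) likelihood is ∝ λ^n e^(−λΣtᵢ). Here n = 5 and Σtᵢ = 4.84 + 5.22 + 10.36 + 5.23 + 2.19 = 27.84.
Posterior ∝ λ^5e^(−11λ) · λ^5e^(−27.84λ) = λ^10e^(−38.84λ), i.e. Gamma(11, 38.84).
Mode = (a−1)/b = 10/38.84 ≈ 0.2575.

λ̂_MAP = 0.2575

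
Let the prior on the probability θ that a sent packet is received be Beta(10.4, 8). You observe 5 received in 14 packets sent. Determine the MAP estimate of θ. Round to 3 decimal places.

θ̂_MAP = 0.474

Prior: Beta(10.4, 8).
Data: 5 successes in 14 trials. The binomial likelihood contributes θ^5(1−θ)^9, so the posterior is Beta(10.4+5, 8+9) = Beta(15.4, 17).
For Beta(a, b) with a, b > 1 the mode is (a−1)/(a+b−2) = 14.4/30.4 ≈ 0.474.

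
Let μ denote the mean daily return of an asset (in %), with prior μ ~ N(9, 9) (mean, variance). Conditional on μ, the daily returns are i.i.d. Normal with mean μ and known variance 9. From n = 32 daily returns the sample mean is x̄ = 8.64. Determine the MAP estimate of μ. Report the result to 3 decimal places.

n = 32, x̄ = 8.64.
For a Normal prior and Normal likelihood with known variance, the posterior is Normal; its mode equals its mean, the precision-weighted average.
Prior precision 1/σ₀² = 1/9; data precision n/σ² = 32/9.
μ̂ = ((1/9)·9 + (32/9)·8.64) / (1/9 + 32/9) = 31.72/(11/3) = 2379/275 ≈ 8.651.

μ̂_MAP = 8.651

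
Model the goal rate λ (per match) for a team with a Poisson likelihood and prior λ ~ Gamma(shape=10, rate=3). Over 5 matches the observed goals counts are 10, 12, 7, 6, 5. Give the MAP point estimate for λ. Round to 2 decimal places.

Σxᵢ = 10+12+7+6+5 = 40, with n = 5.
Posterior ∝ λ^9e^(−3λ) · λ^40e^(−5λ) = λ^49e^(−8λ), i.e. Gamma(shape=50, rate=8).
The mode of a Gamma(a, b) with a ≥ 1 (shape–rate) is (a−1)/b = 49/8 ≈ 6.13.

λ̂_MAP = 6.13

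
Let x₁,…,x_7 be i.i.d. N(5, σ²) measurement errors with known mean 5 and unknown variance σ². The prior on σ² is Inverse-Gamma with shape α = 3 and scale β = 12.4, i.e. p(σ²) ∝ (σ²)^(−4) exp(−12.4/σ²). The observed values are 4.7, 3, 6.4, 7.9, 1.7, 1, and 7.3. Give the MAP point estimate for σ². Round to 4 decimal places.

Sum of squared deviations about the known mean: SS = (4.7−5)² + (3−5)² + (6.4−5)² + (7.9−5)² + (1.7−5)² + (1−5)² + (7.3−5)² = 46.64.
The Normal likelihood contributes (σ²)^(−n/2) exp(−SS/(2σ²)), so the posterior is Inverse-Gamma(α + n/2, β + SS/2) = Inverse-Gamma(6.5, 35.72).
The mode of Inverse-Gamma(a, b) is b/(a+1) = 35.72/7.5 ≈ 4.7627.

σ̂²_MAP = 4.7627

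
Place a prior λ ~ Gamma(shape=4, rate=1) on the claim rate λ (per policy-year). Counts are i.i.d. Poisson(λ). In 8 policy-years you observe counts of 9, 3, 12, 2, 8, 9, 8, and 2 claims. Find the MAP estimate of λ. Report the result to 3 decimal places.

Σxᵢ = 9+3+12+2+8+9+8+2 = 53, with n = 8.
Posterior ∝ λ^3e^(−1λ) · λ^53e^(−8λ) = λ^56e^(−9λ), i.e. Gamma(shape=57, rate=9).
The mode of a Gamma(a, b) with a ≥ 1 (shape–rate) is (a−1)/b = 56/9 ≈ 6.222.

λ̂_MAP = 6.222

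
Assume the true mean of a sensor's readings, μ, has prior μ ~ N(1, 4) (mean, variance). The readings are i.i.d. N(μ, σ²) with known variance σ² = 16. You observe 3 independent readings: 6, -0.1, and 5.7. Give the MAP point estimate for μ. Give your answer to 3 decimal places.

μ̂_MAP = 2.229

n = 3; x̄ = (6 + (-0.1) + 5.7)/3 = 11.6/3 = 58/15 ≈ 3.8667.
For a Normal prior and Normal likelihood with known variance, the posterior is Normal; its mode equals its mean, the precision-weighted average.
Prior precision 1/σ₀² = 1/4 = 0.25; data precision n/σ² = 3/16 = 0.1875.
μ̂ = (0.25·1 + 0.1875·(58/15)) / (0.25 + 0.1875) = 0.975/0.4375 = 78/35 ≈ 2.229.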